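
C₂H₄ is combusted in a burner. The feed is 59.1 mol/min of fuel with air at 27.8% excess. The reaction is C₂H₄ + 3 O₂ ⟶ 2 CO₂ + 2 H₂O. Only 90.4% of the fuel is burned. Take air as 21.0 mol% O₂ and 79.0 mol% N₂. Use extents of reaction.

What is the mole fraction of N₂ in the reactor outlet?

Stoichiometric O₂ = 3 × 59.1 = 177.3 mol/min; O₂ fed = 177.3 × 1.278 = 226.6 mol/min.
N₂ fed = 226.6 × 79/21 = 852.4 mol/min.
Fuel reacted = 0.904 × 59.1 → ξ = 53.43 mol/min.
Outlet (n = n₀ + ν ξ):
  C₂H₄: 59.1 − 1(53.43) = 5.674
  O₂: 226.6 − 3(53.43) = 66.31
  N₂: 852.4 (inert)
  CO₂: 0 + 2(53.43) = 106.9
  H₂O: 0 + 2(53.43) = 106.9
Total out = 1138 mol/min; y_N₂ = 852.4 / 1138 = 0.749.

0.749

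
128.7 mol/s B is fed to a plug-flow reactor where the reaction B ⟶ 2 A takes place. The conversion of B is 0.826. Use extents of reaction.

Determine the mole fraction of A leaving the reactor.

0.905

B reacted = 0.826 × 128.7 = 106.3 mol/s; ν_B = −1, so ξ = 106.3/1 = 106.3 mol/s.
Outlet amounts (n = n₀ + ν ξ):
  B: 128.7 − 1(106.3) = 22.39
  A: 0 + 2(106.3) = 212.6
Total out = 235 mol/s; y_A = 212.6 / 235 = 0.9047.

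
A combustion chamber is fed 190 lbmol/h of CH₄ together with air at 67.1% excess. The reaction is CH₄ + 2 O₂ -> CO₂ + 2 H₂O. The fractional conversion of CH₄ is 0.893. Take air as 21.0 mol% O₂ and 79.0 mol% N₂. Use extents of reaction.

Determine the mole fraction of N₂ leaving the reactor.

Stoichiometric O₂ = 2 × 190 = 380 lbmol/h; O₂ fed = 380 × 1.671 = 635 lbmol/h.
N₂ fed = 635 × 79/21 = 2389 lbmol/h.
Fuel reacted = 0.893 × 190 → ξ = 169.7 lbmol/h.
Outlet (n = n₀ + ν ξ):
  CH₄: 190 − 1(169.7) = 20.33
  O₂: 635 − 2(169.7) = 295.6
  N₂: 2389 (inert)
  CO₂: 0 + 1(169.7) = 169.7
  H₂O: 0 + 2(169.7) = 339.3
Total out = 3214 lbmol/h; y_N₂ = 2389 / 3214 = 0.7433.

0.743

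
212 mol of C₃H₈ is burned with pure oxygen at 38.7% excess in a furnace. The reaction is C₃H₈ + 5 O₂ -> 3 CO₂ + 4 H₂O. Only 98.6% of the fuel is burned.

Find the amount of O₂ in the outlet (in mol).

425 mol

Stoichiometric O₂ = 5 × 212 = 1060 mol; O₂ fed = 1060 × 1.387 = 1470 mol.
Fuel reacted = 0.986 × 212 → ξ = 209 mol.
Outlet (n = n₀ + ν ξ):
  C₃H₈: 212 − 1(209) = 2.968
  O₂: 1470 − 5(209) = 425.1
  CO₂: 0 + 3(209) = 627.1
  H₂O: 0 + 4(209) = 836.1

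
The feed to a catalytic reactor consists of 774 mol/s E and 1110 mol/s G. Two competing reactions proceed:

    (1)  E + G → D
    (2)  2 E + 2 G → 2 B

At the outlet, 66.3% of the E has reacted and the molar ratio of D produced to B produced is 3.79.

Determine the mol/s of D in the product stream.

406 mol/s

Conversion of E: E consumed = 0.663 × 774 = 513.2 mol/s = 1ξ₁ + 2ξ₂.
Selectivity: 1ξ₁ / (2ξ₂) = 3.79 → ξ₁ = 7.58 ξ₂.
Substitute: (1·7.58 + 2) ξ₂ = 513.2 → ξ₂ = 53.57 mol/s, ξ₁ = 406 mol/s.
Outlet amounts (n = n₀ + Σ ν·ξ):
  E: 774 − 1(406) − 2(53.57) = 260.8
  G: 1110 − 1(406) − 2(53.57) = 596.8
  D: 0 + 1(406) = 406
  B: 0 + 2(53.57) = 107.1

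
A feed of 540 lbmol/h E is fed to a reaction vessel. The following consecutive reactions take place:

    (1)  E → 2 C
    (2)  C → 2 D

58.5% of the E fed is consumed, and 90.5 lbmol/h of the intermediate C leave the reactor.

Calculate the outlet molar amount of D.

Conversion of E: E consumed = 1ξ₁ = 0.585 × 540 → ξ₁ = 315.9 lbmol/h.
C balance: n_C = 0 + 2ξ₁ − 1ξ₂ = 90.5 → ξ₂ = (2·315.9 − 90.5)/1 = 541.3 lbmol/h.
Outlet amounts (n = n₀ + Σ ν·ξ):
  E: 540 − 1(315.9) = 224.1
  C: 0 + 2(315.9) − 1(541.3) = 90.5
  D: 0 + 2(541.3) = 1083

1080 lbmol/h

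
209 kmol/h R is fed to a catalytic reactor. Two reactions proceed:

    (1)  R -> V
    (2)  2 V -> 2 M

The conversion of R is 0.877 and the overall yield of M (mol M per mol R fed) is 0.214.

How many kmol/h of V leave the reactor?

Conversion of R: R consumed = 1ξ₁ = 0.877 × 209 → ξ₁ = 183.3 kmol/h.
Yield of M: 2ξ₂ / 209 = 0.214 → ξ₂ = 22.36 kmol/h.
Outlet amounts (n = n₀ + Σ ν·ξ):
  R: 209 − 1(183.3) = 25.71
  V: 0 + 1(183.3) − 2(22.36) = 138.6
  M: 0 + 2(22.36) = 44.73

139 kmol/h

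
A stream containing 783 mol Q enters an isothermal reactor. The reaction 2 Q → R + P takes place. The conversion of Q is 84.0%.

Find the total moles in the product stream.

783 mol

Q reacted = 0.84 × 783 = 657.7 mol; ν_Q = −2, so ξ = 657.7/2 = 328.9 mol.
Outlet amounts (n = n₀ + ν ξ):
  Q: 783 − 2(328.9) = 125.3
  R: 0 + 1(328.9) = 328.9
  P: 0 + 1(328.9) = 328.9
Total out = 125.3 + 328.9 + 328.9 = 783 mol.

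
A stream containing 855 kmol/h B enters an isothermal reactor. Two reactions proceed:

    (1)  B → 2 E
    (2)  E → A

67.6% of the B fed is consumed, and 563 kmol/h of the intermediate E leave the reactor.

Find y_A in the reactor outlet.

Conversion of B: B consumed = 1ξ₁ = 0.676 × 855 → ξ₁ = 578 kmol/h.
E balance: n_E = 0 + 2ξ₁ − 1ξ₂ = 563 → ξ₂ = (2·578 − 563)/1 = 593 kmol/h.
Outlet amounts (n = n₀ + Σ ν·ξ):
  B: 855 − 1(578) = 277
  E: 0 + 2(578) − 1(593) = 563
  A: 0 + 1(593) = 593
Total out = 1433 kmol/h; y_A = 593 / 1433 = 0.4138.

0.414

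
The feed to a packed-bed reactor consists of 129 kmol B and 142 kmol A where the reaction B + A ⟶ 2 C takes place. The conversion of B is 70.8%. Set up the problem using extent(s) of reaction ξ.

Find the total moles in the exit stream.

B reacted = 0.708 × 129 = 91.33 kmol; ν_B = −1, so ξ = 91.33/1 = 91.33 kmol.
Outlet amounts (n = n₀ + ν ξ):
  B: 129 − 1(91.33) = 37.67
  A: 142 − 1(91.33) = 50.67
  C: 0 + 2(91.33) = 182.7
Total out = 37.67 + 50.67 + 182.7 = 271 kmol.

271 kmol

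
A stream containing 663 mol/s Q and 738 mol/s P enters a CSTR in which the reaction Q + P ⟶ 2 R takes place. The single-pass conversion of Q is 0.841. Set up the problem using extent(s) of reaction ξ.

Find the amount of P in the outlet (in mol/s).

180 mol/s

Q reacted = 0.841 × 663 = 557.6 mol/s; ν_Q = −1, so ξ = 557.6/1 = 557.6 mol/s.
Outlet amounts (n = n₀ + ν ξ):
  Q: 663 − 1(557.6) = 105.4
  P: 738 − 1(557.6) = 180.4
  R: 0 + 2(557.6) = 1115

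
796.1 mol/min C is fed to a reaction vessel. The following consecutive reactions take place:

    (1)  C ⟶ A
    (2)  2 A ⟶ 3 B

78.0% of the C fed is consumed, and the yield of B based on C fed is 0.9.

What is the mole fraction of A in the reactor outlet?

0.138

Conversion of C: C consumed = 1ξ₁ = 0.78 × 796.1 → ξ₁ = 621 mol/min.
Yield of B: 3ξ₂ / 796.1 = 0.9 → ξ₂ = 238.8 mol/min.
Outlet amounts (n = n₀ + Σ ν·ξ):
  C: 796.1 − 1(621) = 175.1
  A: 0 + 1(621) − 2(238.8) = 143.3
  B: 0 + 3(238.8) = 716.5
Total out = 1035 mol/min; y_A = 143.3 / 1035 = 0.1385.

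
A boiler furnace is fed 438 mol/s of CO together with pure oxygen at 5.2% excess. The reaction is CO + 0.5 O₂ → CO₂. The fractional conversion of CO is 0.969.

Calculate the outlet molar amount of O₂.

Stoichiometric O₂ = 0.5 × 438 = 219 mol/s; O₂ fed = 219 × 1.052 = 230.4 mol/s.
Fuel reacted = 0.969 × 438 → ξ = 424.4 mol/s.
Outlet (n = n₀ + ν ξ):
  CO: 438 − 1(424.4) = 13.58
  O₂: 230.4 − 0.5(424.4) = 18.18
  CO₂: 0 + 1(424.4) = 424.4

18.2 mol/s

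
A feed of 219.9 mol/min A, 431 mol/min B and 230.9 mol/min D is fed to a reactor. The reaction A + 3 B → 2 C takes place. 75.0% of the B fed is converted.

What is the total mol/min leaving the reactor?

B reacted = 0.75 × 431 = 323.2 mol/min; ν_B = −3, so ξ = 323.2/3 = 107.8 mol/min.
Outlet amounts (n = n₀ + ν ξ):
  A: 219.9 − 1(107.8) = 112.2
  B: 431 − 3(107.8) = 107.8
  C: 0 + 2(107.8) = 215.5
  D: 230.9 (inert)
Total out = 112.2 + 107.8 + 215.5 + 230.9 = 666.3 mol/min.

666 mol/min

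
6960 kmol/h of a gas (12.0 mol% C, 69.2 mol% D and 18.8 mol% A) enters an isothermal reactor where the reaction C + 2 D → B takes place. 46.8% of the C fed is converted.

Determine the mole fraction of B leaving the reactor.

C reacted = 0.468 × 835.2 = 390.9 kmol/h; ν_C = −1, so ξ = 390.9/1 = 390.9 kmol/h.
Outlet amounts (n = n₀ + ν ξ):
  C: 835.2 − 1(390.9) = 444.3
  D: 4816 − 2(390.9) = 4035
  B: 0 + 1(390.9) = 390.9
  A: 1308 (inert)
Total out = 6178 kmol/h; y_B = 390.9 / 6178 = 0.06327.

0.0633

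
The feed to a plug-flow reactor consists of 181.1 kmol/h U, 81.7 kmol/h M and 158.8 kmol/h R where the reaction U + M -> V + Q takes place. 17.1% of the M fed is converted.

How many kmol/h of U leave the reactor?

M reacted = 0.171 × 81.7 = 13.97 kmol/h; ν_M = −1, so ξ = 13.97/1 = 13.97 kmol/h.
Outlet amounts (n = n₀ + ν ξ):
  U: 181.1 − 1(13.97) = 167.1
  M: 81.7 − 1(13.97) = 67.73
  V: 0 + 1(13.97) = 13.97
  Q: 0 + 1(13.97) = 13.97
  R: 158.8 (inert)

167 kmol/h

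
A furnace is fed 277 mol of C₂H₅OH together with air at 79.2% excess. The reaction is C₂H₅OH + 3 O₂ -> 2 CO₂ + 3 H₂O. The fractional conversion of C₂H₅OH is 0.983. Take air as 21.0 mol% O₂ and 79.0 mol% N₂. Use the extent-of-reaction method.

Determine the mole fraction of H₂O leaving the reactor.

Stoichiometric O₂ = 3 × 277 = 831 mol; O₂ fed = 831 × 1.792 = 1489 mol.
N₂ fed = 1489 × 79/21 = 5602 mol.
Fuel reacted = 0.983 × 277 → ξ = 272.3 mol.
Outlet (n = n₀ + ν ξ):
  C₂H₅OH: 277 − 1(272.3) = 4.709
  O₂: 1489 − 3(272.3) = 672.3
  N₂: 5602 (inert)
  CO₂: 0 + 2(272.3) = 544.6
  H₂O: 0 + 3(272.3) = 816.9
Total out = 7640 mol; y_H₂O = 816.9 / 7640 = 0.1069.

0.107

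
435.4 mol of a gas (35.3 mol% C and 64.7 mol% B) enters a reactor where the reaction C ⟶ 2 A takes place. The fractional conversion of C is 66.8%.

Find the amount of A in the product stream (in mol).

205 mol

C reacted = 0.668 × 153.7 = 102.7 mol; ν_C = −1, so ξ = 102.7/1 = 102.7 mol.
Outlet amounts (n = n₀ + ν ξ):
  C: 153.7 − 1(102.7) = 51.03
  A: 0 + 2(102.7) = 205.3
  B: 281.7 (inert)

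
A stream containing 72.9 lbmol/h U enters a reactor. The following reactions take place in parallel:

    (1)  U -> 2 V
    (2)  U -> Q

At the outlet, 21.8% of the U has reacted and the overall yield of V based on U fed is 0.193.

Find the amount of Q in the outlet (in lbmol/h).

Yield of V: 2ξ₁ / 72.9 = 0.193 → ξ₁ = 7.035 lbmol/h.
Conversion of U: 1ξ₁ + 1ξ₂ = 0.218 × 72.9 = 15.89 → ξ₂ = 8.857 lbmol/h.
Outlet amounts (n = n₀ + Σ ν·ξ):
  U: 72.9 − 1(7.035) − 1(8.857) = 57.01
  V: 0 + 2(7.035) = 14.07
  Q: 0 + 1(8.857) = 8.857

8.86 lbmol/h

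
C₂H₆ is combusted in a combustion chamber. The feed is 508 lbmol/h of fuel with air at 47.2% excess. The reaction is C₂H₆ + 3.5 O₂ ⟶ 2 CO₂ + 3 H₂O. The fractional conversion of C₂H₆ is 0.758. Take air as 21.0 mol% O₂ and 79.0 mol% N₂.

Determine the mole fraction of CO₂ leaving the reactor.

Stoichiometric O₂ = 3.5 × 508 = 1778 lbmol/h; O₂ fed = 1778 × 1.472 = 2617 lbmol/h.
N₂ fed = 2617 × 79/21 = 9846 lbmol/h.
Fuel reacted = 0.758 × 508 → ξ = 385.1 lbmol/h.
Outlet (n = n₀ + ν ξ):
  C₂H₆: 508 − 1(385.1) = 122.9
  O₂: 2617 − 3.5(385.1) = 1269
  N₂: 9846 (inert)
  CO₂: 0 + 2(385.1) = 770.1
  H₂O: 0 + 3(385.1) = 1155
Total out = 13160 lbmol/h; y_CO₂ = 770.1 / 13160 = 0.0585.

0.0585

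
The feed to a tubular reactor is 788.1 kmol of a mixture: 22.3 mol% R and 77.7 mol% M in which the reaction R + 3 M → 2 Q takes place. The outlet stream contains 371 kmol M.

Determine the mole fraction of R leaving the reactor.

For M: n = n₀ − 3ξ → 371 = 612.4 − 3ξ, giving ξ = 80.45 kmol.
Outlet amounts (n = n₀ + ν ξ):
  R: 175.7 − 1(80.45) = 95.3
  M: 612.4 − 3(80.45) = 371
  Q: 0 + 2(80.45) = 160.9
Total out = 627.2 kmol; y_R = 95.3 / 627.2 = 0.1519.

0.152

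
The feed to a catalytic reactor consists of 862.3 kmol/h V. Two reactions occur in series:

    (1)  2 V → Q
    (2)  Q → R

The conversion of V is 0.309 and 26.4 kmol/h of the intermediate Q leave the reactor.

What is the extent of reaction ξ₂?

Conversion of V: V consumed = 2ξ₁ = 0.309 × 862.3 → ξ₁ = 133.2 kmol/h.
Q balance: n_Q = 0 + 1ξ₁ − 1ξ₂ = 26.4 → ξ₂ = (1·133.2 − 26.4)/1 = 106.8 kmol/h.
Outlet amounts (n = n₀ + Σ ν·ξ):
  V: 862.3 − 2(133.2) = 595.8
  Q: 0 + 1(133.2) − 1(106.8) = 26.4
  R: 0 + 1(106.8) = 106.8

ξ₂ = 107 kmol/h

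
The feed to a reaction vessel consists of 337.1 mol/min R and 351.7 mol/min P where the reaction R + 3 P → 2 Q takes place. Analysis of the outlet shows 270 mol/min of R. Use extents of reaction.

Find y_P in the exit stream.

For R: n = n₀ − 1ξ → 270 = 337.1 − 1ξ, giving ξ = 67.1 mol/min.
Outlet amounts (n = n₀ + ν ξ):
  R: 337.1 − 1(67.1) = 270
  P: 351.7 − 3(67.1) = 150.4
  Q: 0 + 2(67.1) = 134.2
Total out = 554.6 mol/min; y_P = 150.4 / 554.6 = 0.2712.

0.271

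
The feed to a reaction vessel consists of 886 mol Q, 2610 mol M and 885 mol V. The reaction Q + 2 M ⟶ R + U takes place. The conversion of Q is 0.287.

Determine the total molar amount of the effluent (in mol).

4130 mol

Q reacted = 0.287 × 886 = 254.3 mol; ν_Q = −1, so ξ = 254.3/1 = 254.3 mol.
Outlet amounts (n = n₀ + ν ξ):
  Q: 886 − 1(254.3) = 631.7
  M: 2610 − 2(254.3) = 2101
  R: 0 + 1(254.3) = 254.3
  U: 0 + 1(254.3) = 254.3
  V: 885 (inert)
Total out = 631.7 + 2101 + 254.3 + 254.3 + 885 = 4127 mol.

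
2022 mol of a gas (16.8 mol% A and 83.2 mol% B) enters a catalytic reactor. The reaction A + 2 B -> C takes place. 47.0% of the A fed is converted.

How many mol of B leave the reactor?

A reacted = 0.47 × 339.7 = 159.7 mol; ν_A = −1, so ξ = 159.7/1 = 159.7 mol.
Outlet amounts (n = n₀ + ν ξ):
  A: 339.7 − 1(159.7) = 180
  B: 1682 − 2(159.7) = 1363
  C: 0 + 1(159.7) = 159.7

1360 mol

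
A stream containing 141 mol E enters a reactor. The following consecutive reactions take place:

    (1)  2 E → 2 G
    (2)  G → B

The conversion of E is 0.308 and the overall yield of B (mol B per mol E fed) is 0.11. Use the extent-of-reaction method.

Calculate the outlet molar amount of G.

27.9 mol

Conversion of E: E consumed = 2ξ₁ = 0.308 × 141 → ξ₁ = 21.71 mol.
Yield of B: 1ξ₂ / 141 = 0.11 → ξ₂ = 15.51 mol.
Outlet amounts (n = n₀ + Σ ν·ξ):
  E: 141 − 2(21.71) = 97.57
  G: 0 + 2(21.71) − 1(15.51) = 27.92
  B: 0 + 1(15.51) = 15.51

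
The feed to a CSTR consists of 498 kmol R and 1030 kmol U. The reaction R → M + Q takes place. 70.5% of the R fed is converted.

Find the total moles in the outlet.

R reacted = 0.705 × 498 = 351.1 kmol; ν_R = −1, so ξ = 351.1/1 = 351.1 kmol.
Outlet amounts (n = n₀ + ν ξ):
  R: 498 − 1(351.1) = 146.9
  M: 0 + 1(351.1) = 351.1
  Q: 0 + 1(351.1) = 351.1
  U: 1030 (inert)
Total out = 146.9 + 351.1 + 351.1 + 1030 = 1879 kmol.

1880 kmol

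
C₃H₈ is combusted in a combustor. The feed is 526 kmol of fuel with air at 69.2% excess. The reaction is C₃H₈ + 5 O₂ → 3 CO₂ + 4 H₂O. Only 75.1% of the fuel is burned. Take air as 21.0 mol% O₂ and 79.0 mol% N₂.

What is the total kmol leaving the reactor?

22100 kmol

Stoichiometric O₂ = 5 × 526 = 2630 kmol; O₂ fed = 2630 × 1.692 = 4450 kmol.
N₂ fed = 4450 × 79/21 = 16740 kmol.
Fuel reacted = 0.751 × 526 → ξ = 395 kmol.
Outlet (n = n₀ + ν ξ):
  C₃H₈: 526 − 1(395) = 131
  O₂: 4450 − 5(395) = 2475
  N₂: 16740 (inert)
  CO₂: 0 + 3(395) = 1185
  H₂O: 0 + 4(395) = 1580
Total out = 131 + 2475 + 16740 + 1185 + 1580 = 22110 kmol.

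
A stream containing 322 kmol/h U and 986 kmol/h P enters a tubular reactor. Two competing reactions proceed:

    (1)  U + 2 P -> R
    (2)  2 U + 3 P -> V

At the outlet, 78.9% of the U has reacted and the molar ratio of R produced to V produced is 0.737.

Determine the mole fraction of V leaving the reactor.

0.116

Conversion of U: U consumed = 0.789 × 322 = 254.1 kmol/h = 1ξ₁ + 2ξ₂.
Selectivity: 1ξ₁ / (1ξ₂) = 0.737 → ξ₁ = 0.737 ξ₂.
Substitute: (1·0.737 + 2) ξ₂ = 254.1 → ξ₂ = 92.82 kmol/h, ξ₁ = 68.41 kmol/h.
Outlet amounts (n = n₀ + Σ ν·ξ):
  U: 322 − 1(68.41) − 2(92.82) = 67.94
  P: 986 − 2(68.41) − 3(92.82) = 570.7
  R: 0 + 1(68.41) = 68.41
  V: 0 + 1(92.82) = 92.82
Total out = 799.9 kmol/h; y_V = 92.82 / 799.9 = 0.116.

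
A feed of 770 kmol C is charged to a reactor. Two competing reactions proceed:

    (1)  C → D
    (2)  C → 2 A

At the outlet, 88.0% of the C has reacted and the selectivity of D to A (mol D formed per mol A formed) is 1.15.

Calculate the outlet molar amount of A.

Conversion of C: C consumed = 0.88 × 770 = 677.6 kmol = 1ξ₁ + 1ξ₂.
Selectivity: 1ξ₁ / (2ξ₂) = 1.15 → ξ₁ = 2.3 ξ₂.
Substitute: (1·2.3 + 1) ξ₂ = 677.6 → ξ₂ = 205.3 kmol, ξ₁ = 472.3 kmol.
Outlet amounts (n = n₀ + Σ ν·ξ):
  C: 770 − 1(472.3) − 1(205.3) = 92.4
  D: 0 + 1(472.3) = 472.3
  A: 0 + 2(205.3) = 410.7

411 kmol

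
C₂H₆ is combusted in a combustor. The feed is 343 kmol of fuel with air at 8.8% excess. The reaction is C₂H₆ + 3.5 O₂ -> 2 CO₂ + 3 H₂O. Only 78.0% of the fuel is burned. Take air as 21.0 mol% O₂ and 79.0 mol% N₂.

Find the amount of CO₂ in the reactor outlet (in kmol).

Stoichiometric O₂ = 3.5 × 343 = 1200 kmol; O₂ fed = 1200 × 1.088 = 1306 kmol.
N₂ fed = 1306 × 79/21 = 4914 kmol.
Fuel reacted = 0.78 × 343 → ξ = 267.5 kmol.
Outlet (n = n₀ + ν ξ):
  C₂H₆: 343 − 1(267.5) = 75.46
  O₂: 1306 − 3.5(267.5) = 369.8
  N₂: 4914 (inert)
  CO₂: 0 + 2(267.5) = 535.1
  H₂O: 0 + 3(267.5) = 802.6

535 kmol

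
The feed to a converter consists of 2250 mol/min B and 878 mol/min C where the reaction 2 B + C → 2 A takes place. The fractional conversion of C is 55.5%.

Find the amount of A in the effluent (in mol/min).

975 mol/min

C reacted = 0.555 × 878 = 487.3 mol/min; ν_C = −1, so ξ = 487.3/1 = 487.3 mol/min.
Outlet amounts (n = n₀ + ν ξ):
  B: 2250 − 2(487.3) = 1275
  C: 878 − 1(487.3) = 390.7
  A: 0 + 2(487.3) = 974.6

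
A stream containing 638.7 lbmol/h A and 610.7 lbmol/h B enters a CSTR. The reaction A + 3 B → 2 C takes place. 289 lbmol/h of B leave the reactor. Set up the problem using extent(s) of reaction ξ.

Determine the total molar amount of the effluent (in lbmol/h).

For B: n = n₀ − 3ξ → 289 = 610.7 − 3ξ, giving ξ = 107.2 lbmol/h.
Outlet amounts (n = n₀ + ν ξ):
  A: 638.7 − 1(107.2) = 531.5
  B: 610.7 − 3(107.2) = 289
  C: 0 + 2(107.2) = 214.5
Total out = 531.5 + 289 + 214.5 = 1035 lbmol/h.

1030 lbmol/h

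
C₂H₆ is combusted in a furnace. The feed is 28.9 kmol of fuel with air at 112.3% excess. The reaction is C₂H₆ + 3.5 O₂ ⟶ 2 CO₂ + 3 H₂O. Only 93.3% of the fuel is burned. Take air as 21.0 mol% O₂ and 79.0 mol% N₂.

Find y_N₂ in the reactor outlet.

0.759

Stoichiometric O₂ = 3.5 × 28.9 = 101.1 kmol; O₂ fed = 101.1 × 2.123 = 214.7 kmol.
N₂ fed = 214.7 × 79/21 = 807.8 kmol.
Fuel reacted = 0.933 × 28.9 → ξ = 26.96 kmol.
Outlet (n = n₀ + ν ξ):
  C₂H₆: 28.9 − 1(26.96) = 1.936
  O₂: 214.7 − 3.5(26.96) = 120.4
  N₂: 807.8 (inert)
  CO₂: 0 + 2(26.96) = 53.93
  H₂O: 0 + 3(26.96) = 80.89
Total out = 1065 kmol; y_N₂ = 807.8 / 1065 = 0.7586.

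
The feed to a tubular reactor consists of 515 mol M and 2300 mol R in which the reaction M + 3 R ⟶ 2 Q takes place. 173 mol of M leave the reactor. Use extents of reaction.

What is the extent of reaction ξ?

ξ = 342 mol

For M: n = n₀ − 1ξ → 173 = 515 − 1ξ, giving ξ = 342 mol.
Outlet amounts (n = n₀ + ν ξ):
  M: 515 − 1(342) = 173
  R: 2300 − 3(342) = 1274
  Q: 0 + 2(342) = 684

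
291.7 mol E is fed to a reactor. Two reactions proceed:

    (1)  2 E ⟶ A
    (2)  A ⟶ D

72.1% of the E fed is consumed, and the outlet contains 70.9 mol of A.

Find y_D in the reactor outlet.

Conversion of E: E consumed = 2ξ₁ = 0.721 × 291.7 → ξ₁ = 105.2 mol.
A balance: n_A = 0 + 1ξ₁ − 1ξ₂ = 70.9 → ξ₂ = (1·105.2 − 70.9)/1 = 34.26 mol.
Outlet amounts (n = n₀ + Σ ν·ξ):
  E: 291.7 − 2(105.2) = 81.38
  A: 0 + 1(105.2) − 1(34.26) = 70.9
  D: 0 + 1(34.26) = 34.26
Total out = 186.5 mol; y_D = 34.26 / 186.5 = 0.1836.

0.184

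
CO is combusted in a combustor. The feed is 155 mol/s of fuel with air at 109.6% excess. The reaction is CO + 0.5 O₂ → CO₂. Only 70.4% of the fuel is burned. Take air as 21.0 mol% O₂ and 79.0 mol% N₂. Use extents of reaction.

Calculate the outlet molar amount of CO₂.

109 mol/s

Stoichiometric O₂ = 0.5 × 155 = 77.5 mol/s; O₂ fed = 77.5 × 2.096 = 162.4 mol/s.
N₂ fed = 162.4 × 79/21 = 611.1 mol/s.
Fuel reacted = 0.704 × 155 → ξ = 109.1 mol/s.
Outlet (n = n₀ + ν ξ):
  CO: 155 − 1(109.1) = 45.88
  O₂: 162.4 − 0.5(109.1) = 107.9
  N₂: 611.1 (inert)
  CO₂: 0 + 1(109.1) = 109.1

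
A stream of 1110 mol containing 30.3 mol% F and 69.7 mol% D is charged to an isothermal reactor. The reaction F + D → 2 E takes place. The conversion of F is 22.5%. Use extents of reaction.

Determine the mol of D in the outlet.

F reacted = 0.225 × 336.3 = 75.67 mol; ν_F = −1, so ξ = 75.67/1 = 75.67 mol.
Outlet amounts (n = n₀ + ν ξ):
  F: 336.3 − 1(75.67) = 260.7
  D: 773.7 − 1(75.67) = 698
  E: 0 + 2(75.67) = 151.3

698 mol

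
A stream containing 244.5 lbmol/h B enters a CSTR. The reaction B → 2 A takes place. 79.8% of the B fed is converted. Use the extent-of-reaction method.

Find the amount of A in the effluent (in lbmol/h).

B reacted = 0.798 × 244.5 = 195.1 lbmol/h; ν_B = −1, so ξ = 195.1/1 = 195.1 lbmol/h.
Outlet amounts (n = n₀ + ν ξ):
  B: 244.5 − 1(195.1) = 49.39
  A: 0 + 2(195.1) = 390.2

390 lbmol/h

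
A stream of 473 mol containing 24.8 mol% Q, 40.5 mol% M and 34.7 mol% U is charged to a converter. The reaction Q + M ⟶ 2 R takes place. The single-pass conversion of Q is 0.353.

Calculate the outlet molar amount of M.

Q reacted = 0.353 × 117.3 = 41.41 mol; ν_Q = −1, so ξ = 41.41/1 = 41.41 mol.
Outlet amounts (n = n₀ + ν ξ):
  Q: 117.3 − 1(41.41) = 75.9
  M: 191.6 − 1(41.41) = 150.2
  R: 0 + 2(41.41) = 82.82
  U: 164.1 (inert)

150 mol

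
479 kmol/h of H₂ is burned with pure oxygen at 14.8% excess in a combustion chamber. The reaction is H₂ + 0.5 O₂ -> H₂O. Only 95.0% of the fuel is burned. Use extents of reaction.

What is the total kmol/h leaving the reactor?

526 kmol/h

Stoichiometric O₂ = 0.5 × 479 = 239.5 kmol/h; O₂ fed = 239.5 × 1.148 = 274.9 kmol/h.
Fuel reacted = 0.95 × 479 → ξ = 455 kmol/h.
Outlet (n = n₀ + ν ξ):
  H₂: 479 − 1(455) = 23.95
  O₂: 274.9 − 0.5(455) = 47.42
  H₂O: 0 + 1(455) = 455
Total out = 23.95 + 47.42 + 455 = 526.4 kmol/h.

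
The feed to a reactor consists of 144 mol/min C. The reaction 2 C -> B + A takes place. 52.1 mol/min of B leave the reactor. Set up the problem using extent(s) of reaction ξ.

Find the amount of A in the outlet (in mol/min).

For B: n = n₀ + 1ξ → 52.1 = 0 + 1ξ, giving ξ = 52.1 mol/min.
Outlet amounts (n = n₀ + ν ξ):
  C: 144 − 2(52.1) = 39.8
  B: 0 + 1(52.1) = 52.1
  A: 0 + 1(52.1) = 52.1

52.1 mol/min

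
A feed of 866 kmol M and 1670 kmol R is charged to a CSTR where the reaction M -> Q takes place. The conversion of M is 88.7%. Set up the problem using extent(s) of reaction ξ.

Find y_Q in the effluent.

0.303

M reacted = 0.887 × 866 = 768.1 kmol; ν_M = −1, so ξ = 768.1/1 = 768.1 kmol.
Outlet amounts (n = n₀ + ν ξ):
  M: 866 − 1(768.1) = 97.86
  Q: 0 + 1(768.1) = 768.1
  R: 1670 (inert)
Total out = 2536 kmol; y_Q = 768.1 / 2536 = 0.3029.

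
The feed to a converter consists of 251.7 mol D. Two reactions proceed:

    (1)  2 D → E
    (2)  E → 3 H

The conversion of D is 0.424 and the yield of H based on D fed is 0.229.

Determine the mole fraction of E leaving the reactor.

0.144

Conversion of D: D consumed = 2ξ₁ = 0.424 × 251.7 → ξ₁ = 53.36 mol.
Yield of H: 3ξ₂ / 251.7 = 0.229 → ξ₂ = 19.21 mol.
Outlet amounts (n = n₀ + Σ ν·ξ):
  D: 251.7 − 2(53.36) = 145
  E: 0 + 1(53.36) − 1(19.21) = 34.15
  H: 0 + 3(19.21) = 57.64
Total out = 236.8 mol; y_E = 34.15 / 236.8 = 0.1442.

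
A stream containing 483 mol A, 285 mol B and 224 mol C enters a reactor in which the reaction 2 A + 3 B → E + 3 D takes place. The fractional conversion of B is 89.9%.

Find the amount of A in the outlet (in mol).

312 mol

B reacted = 0.899 × 285 = 256.2 mol; ν_B = −3, so ξ = 256.2/3 = 85.41 mol.
Outlet amounts (n = n₀ + ν ξ):
  A: 483 − 2(85.41) = 312.2
  B: 285 − 3(85.41) = 28.78
  E: 0 + 1(85.41) = 85.41
  D: 0 + 3(85.41) = 256.2
  C: 224 (inert)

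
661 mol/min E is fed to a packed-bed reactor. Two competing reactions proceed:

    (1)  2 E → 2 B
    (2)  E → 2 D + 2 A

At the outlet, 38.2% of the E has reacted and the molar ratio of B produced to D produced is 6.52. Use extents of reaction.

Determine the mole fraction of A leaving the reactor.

Conversion of E: E consumed = 0.382 × 661 = 252.5 mol/min = 2ξ₁ + 1ξ₂.
Selectivity: 2ξ₁ / (2ξ₂) = 6.52 → ξ₁ = 6.52 ξ₂.
Substitute: (2·6.52 + 1) ξ₂ = 252.5 → ξ₂ = 17.98 mol/min, ξ₁ = 117.3 mol/min.
Outlet amounts (n = n₀ + Σ ν·ξ):
  E: 661 − 2(117.3) − 1(17.98) = 408.5
  B: 0 + 2(117.3) = 234.5
  D: 0 + 2(17.98) = 35.97
  A: 0 + 2(17.98) = 35.97
Total out = 715 mol/min; y_A = 35.97 / 715 = 0.05031.

0.0503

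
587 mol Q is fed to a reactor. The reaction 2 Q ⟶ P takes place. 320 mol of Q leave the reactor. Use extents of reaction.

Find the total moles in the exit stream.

454 mol

For Q: n = n₀ − 2ξ → 320 = 587 − 2ξ, giving ξ = 133.5 mol.
Outlet amounts (n = n₀ + ν ξ):
  Q: 587 − 2(133.5) = 320
  P: 0 + 1(133.5) = 133.5
Total out = 320 + 133.5 = 453.5 mol.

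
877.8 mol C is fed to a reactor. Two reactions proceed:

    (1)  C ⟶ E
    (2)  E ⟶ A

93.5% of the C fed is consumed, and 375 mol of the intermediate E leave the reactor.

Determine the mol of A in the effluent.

Conversion of C: C consumed = 1ξ₁ = 0.935 × 877.8 → ξ₁ = 820.7 mol.
E balance: n_E = 0 + 1ξ₁ − 1ξ₂ = 375 → ξ₂ = (1·820.7 − 375)/1 = 445.7 mol.
Outlet amounts (n = n₀ + Σ ν·ξ):
  C: 877.8 − 1(820.7) = 57.06
  E: 0 + 1(820.7) − 1(445.7) = 375
  A: 0 + 1(445.7) = 445.7

446 mol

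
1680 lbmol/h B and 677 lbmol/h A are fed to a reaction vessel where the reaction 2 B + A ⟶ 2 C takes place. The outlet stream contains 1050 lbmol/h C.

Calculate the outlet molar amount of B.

630 lbmol/h

For C: n = n₀ + 2ξ → 1050 = 0 + 2ξ, giving ξ = 525 lbmol/h.
Outlet amounts (n = n₀ + ν ξ):
  B: 1680 − 2(525) = 630
  A: 677 − 1(525) = 152
  C: 0 + 2(525) = 1050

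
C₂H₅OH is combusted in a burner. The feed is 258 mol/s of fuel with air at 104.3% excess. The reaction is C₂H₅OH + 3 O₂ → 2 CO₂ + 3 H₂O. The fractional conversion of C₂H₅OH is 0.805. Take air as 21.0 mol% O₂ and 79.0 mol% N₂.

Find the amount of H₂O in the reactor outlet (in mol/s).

Stoichiometric O₂ = 3 × 258 = 774 mol/s; O₂ fed = 774 × 2.043 = 1581 mol/s.
N₂ fed = 1581 × 79/21 = 5949 mol/s.
Fuel reacted = 0.805 × 258 → ξ = 207.7 mol/s.
Outlet (n = n₀ + ν ξ):
  C₂H₅OH: 258 − 1(207.7) = 50.31
  O₂: 1581 − 3(207.7) = 958.2
  N₂: 5949 (inert)
  CO₂: 0 + 2(207.7) = 415.4
  H₂O: 0 + 3(207.7) = 623.1

623 mol/s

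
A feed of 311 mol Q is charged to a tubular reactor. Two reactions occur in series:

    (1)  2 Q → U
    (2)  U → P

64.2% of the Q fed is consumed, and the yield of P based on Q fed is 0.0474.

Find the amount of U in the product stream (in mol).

85.1 mol

Conversion of Q: Q consumed = 2ξ₁ = 0.642 × 311 → ξ₁ = 99.83 mol.
Yield of P: 1ξ₂ / 311 = 0.0474 → ξ₂ = 14.74 mol.
Outlet amounts (n = n₀ + Σ ν·ξ):
  Q: 311 − 2(99.83) = 111.3
  U: 0 + 1(99.83) − 1(14.74) = 85.09
  P: 0 + 1(14.74) = 14.74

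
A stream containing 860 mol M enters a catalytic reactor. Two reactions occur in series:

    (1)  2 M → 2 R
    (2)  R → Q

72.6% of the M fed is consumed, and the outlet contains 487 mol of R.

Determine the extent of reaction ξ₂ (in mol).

Conversion of M: M consumed = 2ξ₁ = 0.726 × 860 → ξ₁ = 312.2 mol.
R balance: n_R = 0 + 2ξ₁ − 1ξ₂ = 487 → ξ₂ = (2·312.2 − 487)/1 = 137.4 mol.
Outlet amounts (n = n₀ + Σ ν·ξ):
  M: 860 − 2(312.2) = 235.6
  R: 0 + 2(312.2) − 1(137.4) = 487
  Q: 0 + 1(137.4) = 137.4

ξ₂ = 137 mol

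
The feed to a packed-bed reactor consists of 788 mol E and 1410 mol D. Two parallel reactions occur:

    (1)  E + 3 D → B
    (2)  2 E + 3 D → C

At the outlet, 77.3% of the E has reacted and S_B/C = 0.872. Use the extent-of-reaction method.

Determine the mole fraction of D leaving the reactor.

0.275

Conversion of E: E consumed = 0.773 × 788 = 609.1 mol = 1ξ₁ + 2ξ₂.
Selectivity: 1ξ₁ / (1ξ₂) = 0.872 → ξ₁ = 0.872 ξ₂.
Substitute: (1·0.872 + 2) ξ₂ = 609.1 → ξ₂ = 212.1 mol, ξ₁ = 184.9 mol.
Outlet amounts (n = n₀ + Σ ν·ξ):
  E: 788 − 1(184.9) − 2(212.1) = 178.9
  D: 1410 − 3(184.9) − 3(212.1) = 218.9
  B: 0 + 1(184.9) = 184.9
  C: 0 + 1(212.1) = 212.1
Total out = 794.8 mol; y_D = 218.9 / 794.8 = 0.2754.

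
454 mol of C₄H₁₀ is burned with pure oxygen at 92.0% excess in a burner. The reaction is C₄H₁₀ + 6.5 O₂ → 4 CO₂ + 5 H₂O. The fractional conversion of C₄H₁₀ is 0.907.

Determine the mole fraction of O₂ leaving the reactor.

0.444

Stoichiometric O₂ = 6.5 × 454 = 2951 mol; O₂ fed = 2951 × 1.920 = 5666 mol.
Fuel reacted = 0.907 × 454 → ξ = 411.8 mol.
Outlet (n = n₀ + ν ξ):
  C₄H₁₀: 454 − 1(411.8) = 42.22
  O₂: 5666 − 6.5(411.8) = 2989
  CO₂: 0 + 4(411.8) = 1647
  H₂O: 0 + 5(411.8) = 2059
Total out = 6738 mol; y_O₂ = 2989 / 6738 = 0.4437.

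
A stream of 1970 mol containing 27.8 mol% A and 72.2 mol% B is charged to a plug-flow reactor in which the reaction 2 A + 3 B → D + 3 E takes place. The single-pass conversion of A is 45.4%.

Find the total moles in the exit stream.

A reacted = 0.454 × 547.7 = 248.6 mol; ν_A = −2, so ξ = 248.6/2 = 124.3 mol.
Outlet amounts (n = n₀ + ν ξ):
  A: 547.7 − 2(124.3) = 299
  B: 1422 − 3(124.3) = 1049
  D: 0 + 1(124.3) = 124.3
  E: 0 + 3(124.3) = 373
Total out = 299 + 1049 + 124.3 + 373 = 1846 mol.

1850 mol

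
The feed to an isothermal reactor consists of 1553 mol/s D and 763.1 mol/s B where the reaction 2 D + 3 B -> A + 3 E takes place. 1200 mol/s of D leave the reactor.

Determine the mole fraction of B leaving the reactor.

For D: n = n₀ − 2ξ → 1200 = 1553 − 2ξ, giving ξ = 176.5 mol/s.
Outlet amounts (n = n₀ + ν ξ):
  D: 1553 − 2(176.5) = 1200
  B: 763.1 − 3(176.5) = 233.6
  A: 0 + 1(176.5) = 176.5
  E: 0 + 3(176.5) = 529.5
Total out = 2140 mol/s; y_B = 233.6 / 2140 = 0.1092.

0.109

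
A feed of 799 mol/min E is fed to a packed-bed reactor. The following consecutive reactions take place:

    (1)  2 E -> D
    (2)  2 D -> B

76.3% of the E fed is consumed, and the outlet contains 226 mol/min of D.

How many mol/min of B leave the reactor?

Conversion of E: E consumed = 2ξ₁ = 0.763 × 799 → ξ₁ = 304.8 mol/min.
D balance: n_D = 0 + 1ξ₁ − 2ξ₂ = 226 → ξ₂ = (1·304.8 − 226)/2 = 39.41 mol/min.
Outlet amounts (n = n₀ + Σ ν·ξ):
  E: 799 − 2(304.8) = 189.4
  D: 0 + 1(304.8) − 2(39.41) = 226
  B: 0 + 1(39.41) = 39.41

39.4 mol/min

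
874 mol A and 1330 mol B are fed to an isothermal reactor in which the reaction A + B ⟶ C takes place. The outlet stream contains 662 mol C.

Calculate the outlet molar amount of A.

For C: n = n₀ + 1ξ → 662 = 0 + 1ξ, giving ξ = 662 mol.
Outlet amounts (n = n₀ + ν ξ):
  A: 874 − 1(662) = 212
  B: 1330 − 1(662) = 668
  C: 0 + 1(662) = 662

212 mol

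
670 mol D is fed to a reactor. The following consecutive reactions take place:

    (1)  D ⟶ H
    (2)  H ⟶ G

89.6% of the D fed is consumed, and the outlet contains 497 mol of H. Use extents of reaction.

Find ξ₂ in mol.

Conversion of D: D consumed = 1ξ₁ = 0.896 × 670 → ξ₁ = 600.3 mol.
H balance: n_H = 0 + 1ξ₁ − 1ξ₂ = 497 → ξ₂ = (1·600.3 − 497)/1 = 103.3 mol.
Outlet amounts (n = n₀ + Σ ν·ξ):
  D: 670 − 1(600.3) = 69.68
  H: 0 + 1(600.3) − 1(103.3) = 497
  G: 0 + 1(103.3) = 103.3

ξ₂ = 103 mol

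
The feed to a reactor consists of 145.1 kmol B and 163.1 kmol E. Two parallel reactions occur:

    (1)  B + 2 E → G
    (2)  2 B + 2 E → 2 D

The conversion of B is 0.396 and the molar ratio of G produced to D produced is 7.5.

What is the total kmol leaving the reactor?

200 kmol

Conversion of B: B consumed = 0.396 × 145.1 = 57.46 kmol = 1ξ₁ + 2ξ₂.
Selectivity: 1ξ₁ / (2ξ₂) = 7.5 → ξ₁ = 15 ξ₂.
Substitute: (1·15 + 2) ξ₂ = 57.46 → ξ₂ = 3.38 kmol, ξ₁ = 50.7 kmol.
Outlet amounts (n = n₀ + Σ ν·ξ):
  B: 145.1 − 1(50.7) − 2(3.38) = 87.64
  E: 163.1 − 2(50.7) − 2(3.38) = 54.94
  G: 0 + 1(50.7) = 50.7
  D: 0 + 2(3.38) = 6.76
Total out = 87.64 + 54.94 + 50.7 + 6.76 = 200 kmol.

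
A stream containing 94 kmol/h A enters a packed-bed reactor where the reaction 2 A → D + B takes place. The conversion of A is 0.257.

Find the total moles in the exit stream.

A reacted = 0.257 × 94 = 24.16 kmol/h; ν_A = −2, so ξ = 24.16/2 = 12.08 kmol/h.
Outlet amounts (n = n₀ + ν ξ):
  A: 94 − 2(12.08) = 69.84
  D: 0 + 1(12.08) = 12.08
  B: 0 + 1(12.08) = 12.08
Total out = 69.84 + 12.08 + 12.08 = 94 kmol/h.

94 kmol/h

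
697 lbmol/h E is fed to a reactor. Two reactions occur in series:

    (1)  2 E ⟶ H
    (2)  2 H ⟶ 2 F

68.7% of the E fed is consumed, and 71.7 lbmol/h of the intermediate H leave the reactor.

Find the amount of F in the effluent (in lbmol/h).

Conversion of E: E consumed = 2ξ₁ = 0.687 × 697 → ξ₁ = 239.4 lbmol/h.
H balance: n_H = 0 + 1ξ₁ − 2ξ₂ = 71.7 → ξ₂ = (1·239.4 − 71.7)/2 = 83.86 lbmol/h.
Outlet amounts (n = n₀ + Σ ν·ξ):
  E: 697 − 2(239.4) = 218.2
  H: 0 + 1(239.4) − 2(83.86) = 71.7
  F: 0 + 2(83.86) = 167.7

168 lbmol/h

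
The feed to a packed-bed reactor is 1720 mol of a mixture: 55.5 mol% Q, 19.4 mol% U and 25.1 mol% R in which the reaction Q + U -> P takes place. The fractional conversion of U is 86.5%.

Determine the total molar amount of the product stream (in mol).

1430 mol

U reacted = 0.865 × 333.7 = 288.6 mol; ν_U = −1, so ξ = 288.6/1 = 288.6 mol.
Outlet amounts (n = n₀ + ν ξ):
  Q: 954.6 − 1(288.6) = 666
  U: 333.7 − 1(288.6) = 45.05
  P: 0 + 1(288.6) = 288.6
  R: 431.7 (inert)
Total out = 666 + 45.05 + 288.6 + 431.7 = 1431 mol.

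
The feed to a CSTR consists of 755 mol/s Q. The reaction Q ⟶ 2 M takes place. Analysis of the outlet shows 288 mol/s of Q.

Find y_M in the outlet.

For Q: n = n₀ − 1ξ → 288 = 755 − 1ξ, giving ξ = 467 mol/s.
Outlet amounts (n = n₀ + ν ξ):
  Q: 755 − 1(467) = 288
  M: 0 + 2(467) = 934
Total out = 1222 mol/s; y_M = 934 / 1222 = 0.7643.

0.764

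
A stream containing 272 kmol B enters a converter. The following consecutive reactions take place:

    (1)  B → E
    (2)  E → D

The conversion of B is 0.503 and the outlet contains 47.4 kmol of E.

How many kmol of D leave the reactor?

89.4 kmol

Conversion of B: B consumed = 1ξ₁ = 0.503 × 272 → ξ₁ = 136.8 kmol.
E balance: n_E = 0 + 1ξ₁ − 1ξ₂ = 47.4 → ξ₂ = (1·136.8 − 47.4)/1 = 89.42 kmol.
Outlet amounts (n = n₀ + Σ ν·ξ):
  B: 272 − 1(136.8) = 135.2
  E: 0 + 1(136.8) − 1(89.42) = 47.4
  D: 0 + 1(89.42) = 89.42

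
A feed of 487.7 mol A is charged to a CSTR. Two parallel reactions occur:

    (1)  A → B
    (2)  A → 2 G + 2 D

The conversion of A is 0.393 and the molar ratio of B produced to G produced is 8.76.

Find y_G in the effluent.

0.0399

Conversion of A: A consumed = 0.393 × 487.7 = 191.7 mol = 1ξ₁ + 1ξ₂.
Selectivity: 1ξ₁ / (2ξ₂) = 8.76 → ξ₁ = 17.52 ξ₂.
Substitute: (1·17.52 + 1) ξ₂ = 191.7 → ξ₂ = 10.35 mol, ξ₁ = 181.3 mol.
Outlet amounts (n = n₀ + Σ ν·ξ):
  A: 487.7 − 1(181.3) − 1(10.35) = 296
  B: 0 + 1(181.3) = 181.3
  G: 0 + 2(10.35) = 20.7
  D: 0 + 2(10.35) = 20.7
Total out = 518.7 mol; y_G = 20.7 / 518.7 = 0.0399.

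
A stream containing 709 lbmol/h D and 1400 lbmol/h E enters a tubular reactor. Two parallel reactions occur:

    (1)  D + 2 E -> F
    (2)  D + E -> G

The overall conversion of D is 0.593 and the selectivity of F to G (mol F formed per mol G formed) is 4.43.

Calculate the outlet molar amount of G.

77.4 lbmol/h

Conversion of D: D consumed = 0.593 × 709 = 420.4 lbmol/h = 1ξ₁ + 1ξ₂.
Selectivity: 1ξ₁ / (1ξ₂) = 4.43 → ξ₁ = 4.43 ξ₂.
Substitute: (1·4.43 + 1) ξ₂ = 420.4 → ξ₂ = 77.43 lbmol/h, ξ₁ = 343 lbmol/h.
Outlet amounts (n = n₀ + Σ ν·ξ):
  D: 709 − 1(343) − 1(77.43) = 288.6
  E: 1400 − 2(343) − 1(77.43) = 636.6
  F: 0 + 1(343) = 343
  G: 0 + 1(77.43) = 77.43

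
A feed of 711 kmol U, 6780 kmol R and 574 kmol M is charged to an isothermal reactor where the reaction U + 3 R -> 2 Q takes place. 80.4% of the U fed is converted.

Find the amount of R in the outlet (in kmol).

5070 kmol

U reacted = 0.804 × 711 = 571.6 kmol; ν_U = −1, so ξ = 571.6/1 = 571.6 kmol.
Outlet amounts (n = n₀ + ν ξ):
  U: 711 − 1(571.6) = 139.4
  R: 6780 − 3(571.6) = 5065
  Q: 0 + 2(571.6) = 1143
  M: 574 (inert)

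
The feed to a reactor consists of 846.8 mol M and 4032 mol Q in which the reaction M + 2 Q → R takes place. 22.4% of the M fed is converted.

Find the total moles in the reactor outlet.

M reacted = 0.224 × 846.8 = 189.7 mol; ν_M = −1, so ξ = 189.7/1 = 189.7 mol.
Outlet amounts (n = n₀ + ν ξ):
  M: 846.8 − 1(189.7) = 657.1
  Q: 4032 − 2(189.7) = 3653
  R: 0 + 1(189.7) = 189.7
Total out = 657.1 + 3653 + 189.7 = 4499 mol.

4500 mol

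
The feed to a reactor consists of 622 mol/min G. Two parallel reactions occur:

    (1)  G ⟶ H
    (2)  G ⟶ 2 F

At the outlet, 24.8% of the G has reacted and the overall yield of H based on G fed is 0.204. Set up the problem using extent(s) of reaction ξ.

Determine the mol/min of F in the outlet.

54.7 mol/min

Yield of H: 1ξ₁ / 622 = 0.204 → ξ₁ = 126.9 mol/min.
Conversion of G: 1ξ₁ + 1ξ₂ = 0.248 × 622 = 154.3 → ξ₂ = 27.37 mol/min.
Outlet amounts (n = n₀ + Σ ν·ξ):
  G: 622 − 1(126.9) − 1(27.37) = 467.7
  H: 0 + 1(126.9) = 126.9
  F: 0 + 2(27.37) = 54.74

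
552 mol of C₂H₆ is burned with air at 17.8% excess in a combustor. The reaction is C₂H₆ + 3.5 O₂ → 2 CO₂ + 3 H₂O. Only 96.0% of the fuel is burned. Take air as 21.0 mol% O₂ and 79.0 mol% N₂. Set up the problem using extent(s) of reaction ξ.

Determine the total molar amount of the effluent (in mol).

11700 mol

Stoichiometric O₂ = 3.5 × 552 = 1932 mol; O₂ fed = 1932 × 1.178 = 2276 mol.
N₂ fed = 2276 × 79/21 = 8562 mol.
Fuel reacted = 0.96 × 552 → ξ = 529.9 mol.
Outlet (n = n₀ + ν ξ):
  C₂H₆: 552 − 1(529.9) = 22.08
  O₂: 2276 − 3.5(529.9) = 421.2
  N₂: 8562 (inert)
  CO₂: 0 + 2(529.9) = 1060
  H₂O: 0 + 3(529.9) = 1590
Total out = 22.08 + 421.2 + 8562 + 1060 + 1590 = 11650 mol.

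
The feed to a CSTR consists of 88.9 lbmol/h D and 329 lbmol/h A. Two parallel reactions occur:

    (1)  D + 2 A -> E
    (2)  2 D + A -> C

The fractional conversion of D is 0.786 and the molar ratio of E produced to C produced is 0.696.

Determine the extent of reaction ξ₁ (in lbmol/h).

Conversion of D: D consumed = 0.786 × 88.9 = 69.88 lbmol/h = 1ξ₁ + 2ξ₂.
Selectivity: 1ξ₁ / (1ξ₂) = 0.696 → ξ₁ = 0.696 ξ₂.
Substitute: (1·0.696 + 2) ξ₂ = 69.88 → ξ₂ = 25.92 lbmol/h, ξ₁ = 18.04 lbmol/h.
Outlet amounts (n = n₀ + Σ ν·ξ):
  D: 88.9 − 1(18.04) − 2(25.92) = 19.02
  A: 329 − 2(18.04) − 1(25.92) = 267
  E: 0 + 1(18.04) = 18.04
  C: 0 + 1(25.92) = 25.92

ξ₁ = 18 lbmol/h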